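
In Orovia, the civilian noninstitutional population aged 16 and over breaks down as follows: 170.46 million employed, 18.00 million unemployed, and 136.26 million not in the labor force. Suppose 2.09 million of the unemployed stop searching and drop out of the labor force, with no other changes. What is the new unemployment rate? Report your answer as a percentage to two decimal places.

New unemployment rate ≈ 8.54%.

Initially, labor force = 170.46 + 18.00 = 188.46 million, so u = 18.00/188.46 = 9.55%.
After the change, unemployed and labor force both fall by 2.09 → E = 170.46, U = 15.91, labor force = 186.37 million.
New unemployment rate = 15.91 / 186.37 = 8.54%.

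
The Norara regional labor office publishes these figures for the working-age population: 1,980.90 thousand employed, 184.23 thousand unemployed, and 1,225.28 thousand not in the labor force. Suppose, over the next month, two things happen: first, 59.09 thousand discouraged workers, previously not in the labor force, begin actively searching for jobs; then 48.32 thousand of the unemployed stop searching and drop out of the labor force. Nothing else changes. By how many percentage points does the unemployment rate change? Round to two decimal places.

Initially, labor force = 1,980.90 + 184.23 = 2,165.13 thousand, so u = 184.23/2,165.13 = 8.51%.
After the first change, unemployed and labor force both rise by 59.09 → E = 1,980.90, U = 243.32, labor force = 2,224.22 thousand.
After the second change, unemployed and labor force both fall by 48.32 → E = 1,980.90, U = 195.00, labor force = 2,175.90 thousand.
New unemployment rate = 195.00 / 2,175.90 = 8.96%.
Change = 8.96% − 8.51% = +0.45 percentage points.

The unemployment rate changes by +0.45 percentage points.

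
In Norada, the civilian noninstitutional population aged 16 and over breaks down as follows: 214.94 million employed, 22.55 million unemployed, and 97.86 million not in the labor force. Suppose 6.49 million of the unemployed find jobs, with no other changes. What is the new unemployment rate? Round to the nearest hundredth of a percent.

Initially, labor force = 214.94 + 22.55 = 237.49 million, so u = 22.55/237.49 = 9.50%.
After the change, unemployed falls and employed rises by 6.49; labor force unchanged → E = 221.43, U = 16.06, labor force = 237.49 million.
New unemployment rate = 16.06 / 237.49 = 6.76%.

New unemployment rate ≈ 6.76%.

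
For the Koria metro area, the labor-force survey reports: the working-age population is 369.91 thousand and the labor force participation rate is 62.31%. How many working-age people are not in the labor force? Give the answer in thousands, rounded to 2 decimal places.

About 139.42 thousand are not in the labor force.

Share not in the labor force = 1 − 0.6231 = 0.3769.
Not in labor force = 0.3769 × 369.91 ≈ 139.42 thousand.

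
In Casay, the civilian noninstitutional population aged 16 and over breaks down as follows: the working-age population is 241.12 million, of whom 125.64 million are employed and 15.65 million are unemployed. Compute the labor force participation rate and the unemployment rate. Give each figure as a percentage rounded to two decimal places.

Labor force = employed + unemployed = 125.64 + 15.65 = 141.29 million.
Unemployment rate = 15.65 / 141.29 = 11.08%.
Labor force participation rate = 141.29 / 241.12 = 58.60%.

Labor force participation rate ≈ 58.60%; unemployment rate ≈ 11.08%.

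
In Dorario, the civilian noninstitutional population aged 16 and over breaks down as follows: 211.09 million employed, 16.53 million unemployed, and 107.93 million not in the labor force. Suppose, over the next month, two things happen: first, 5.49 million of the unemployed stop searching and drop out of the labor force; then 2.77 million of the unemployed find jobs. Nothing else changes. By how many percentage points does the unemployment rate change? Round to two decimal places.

Initially, labor force = 211.09 + 16.53 = 227.62 million, so u = 16.53/227.62 = 7.26%.
After the first change, unemployed and labor force both fall by 5.49 → E = 211.09, U = 11.04, labor force = 222.13 million.
After the second change, unemployed falls and employed rises by 2.77; labor force unchanged → E = 213.86, U = 8.27, labor force = 222.13 million.
New unemployment rate = 8.27 / 222.13 = 3.72%.
Change = 3.72% − 7.26% = −3.54 percentage points.

The unemployment rate changes by −3.54 percentage points.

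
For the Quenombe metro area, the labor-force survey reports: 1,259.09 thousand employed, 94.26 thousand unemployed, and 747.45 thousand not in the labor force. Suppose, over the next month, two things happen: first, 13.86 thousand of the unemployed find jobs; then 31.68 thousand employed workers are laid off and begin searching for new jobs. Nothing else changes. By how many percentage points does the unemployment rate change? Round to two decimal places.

Initially, labor force = 1,259.09 + 94.26 = 1,353.35 thousand, so u = 94.26/1,353.35 = 6.96%.
After the first change, unemployed falls and employed rises by 13.86; labor force unchanged → E = 1,272.95, U = 80.40, labor force = 1,353.35 thousand.
After the second change, employed falls and unemployed rises by 31.68; labor force unchanged → E = 1,241.27, U = 112.08, labor force = 1,353.35 thousand.
New unemployment rate = 112.08 / 1,353.35 = 8.28%.
Change = 8.28% − 6.96% = +1.32 percentage points.

The unemployment rate changes by +1.32 percentage points.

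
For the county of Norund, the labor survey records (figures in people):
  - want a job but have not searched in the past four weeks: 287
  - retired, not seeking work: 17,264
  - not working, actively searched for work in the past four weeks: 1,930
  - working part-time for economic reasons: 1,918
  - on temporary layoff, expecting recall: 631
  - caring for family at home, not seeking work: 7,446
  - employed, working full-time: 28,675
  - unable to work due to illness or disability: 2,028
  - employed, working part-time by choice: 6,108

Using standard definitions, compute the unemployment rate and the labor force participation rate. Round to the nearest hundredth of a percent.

Unemployment rate ≈ 6.52%; labor force participation rate ≈ 59.23%.

Employed = 1,918 + 28,675 + 6,108 = 36,701 (anyone who worked, including part-time for economic reasons, counts as employed).
Unemployed = 1,930 + 631 = 2,561 (jobless and actively searching, or on temporary layoff).
Labor force = 36,701 + 2,561 = 39,262.
Not in labor force = 287 + 17,264 + 7,446 + 2,028 = 27,025 (those not working and not actively searching are outside the labor force — including those who want a job but have given up searching).
Civilian working-age population = 39,262 + 27,025 = 66,287.
Unemployment rate = 2,561 / 39,262 = 6.52%.
Labor force participation rate = 39,262 / 66,287 = 59.23%.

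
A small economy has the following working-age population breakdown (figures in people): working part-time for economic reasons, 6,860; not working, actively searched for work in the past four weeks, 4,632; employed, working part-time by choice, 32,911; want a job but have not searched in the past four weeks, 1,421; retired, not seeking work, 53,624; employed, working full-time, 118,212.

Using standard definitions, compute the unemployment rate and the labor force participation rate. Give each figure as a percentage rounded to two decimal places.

Employed = 6,860 + 32,911 + 118,212 = 157,983 (anyone who worked, including part-time for economic reasons, counts as employed).
Unemployed = 4,632.
Labor force = 157,983 + 4,632 = 162,615.
Not in labor force = 1,421 + 53,624 = 55,045 (those not working and not actively searching are outside the labor force — including those who want a job but have given up searching).
Civilian working-age population = 162,615 + 55,045 = 217,660.
Unemployment rate = 4,632 / 162,615 = 2.85%.
Labor force participation rate = 162,615 / 217,660 = 74.71%.

Unemployment rate ≈ 2.85%; labor force participation rate ≈ 74.71%.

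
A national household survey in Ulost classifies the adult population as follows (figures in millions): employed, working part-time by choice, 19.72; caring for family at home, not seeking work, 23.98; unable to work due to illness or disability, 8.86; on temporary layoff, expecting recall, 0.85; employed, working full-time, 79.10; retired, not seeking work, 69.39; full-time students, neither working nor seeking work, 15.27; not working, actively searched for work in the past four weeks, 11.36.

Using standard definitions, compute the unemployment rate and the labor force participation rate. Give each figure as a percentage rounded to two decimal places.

Employed = 19.72 + 79.10 = 98.82 million.
Unemployed = 0.85 + 11.36 = 12.21 million (jobless and actively searching, or on temporary layoff).
Labor force = 98.82 + 12.21 = 111.03 million.
Not in labor force = 23.98 + 8.86 + 69.39 + 15.27 = 117.50 million (those not working and not actively searching are outside the labor force).
Civilian working-age population = 111.03 + 117.50 = 228.53 million.
Unemployment rate = 12.21 / 111.03 = 11.00%.
Labor force participation rate = 111.03 / 228.53 = 48.58%.

Unemployment rate ≈ 11.00%; labor force participation rate ≈ 48.58%.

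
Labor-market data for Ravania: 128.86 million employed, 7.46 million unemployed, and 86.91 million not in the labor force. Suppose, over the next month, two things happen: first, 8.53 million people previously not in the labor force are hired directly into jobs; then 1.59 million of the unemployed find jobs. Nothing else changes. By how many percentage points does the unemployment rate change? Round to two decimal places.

The unemployment rate changes by −1.42 percentage points.

Initially, labor force = 128.86 + 7.46 = 136.32 million, so u = 7.46/136.32 = 5.47%.
After the first change, employed and labor force both rise by 8.53; unemployed unchanged → E = 137.39, U = 7.46, labor force = 144.85 million.
After the second change, unemployed falls and employed rises by 1.59; labor force unchanged → E = 138.98, U = 5.87, labor force = 144.85 million.
New unemployment rate = 5.87 / 144.85 = 4.05%.
Change = 4.05% − 5.47% = −1.42 percentage points.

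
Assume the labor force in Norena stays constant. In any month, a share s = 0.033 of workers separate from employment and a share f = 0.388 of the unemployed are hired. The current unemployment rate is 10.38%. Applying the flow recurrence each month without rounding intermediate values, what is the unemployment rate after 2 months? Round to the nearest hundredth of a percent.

Unemployment rate after two months ≈ 8.69%.

With a fixed labor force, u_{t+1} = u_t + s·(1−u_t) − f·u_t = u_t·(1−s−f) + s.
Here 1−s−f = 0.579 and s = 0.033.
u_1 = 0.103800 × 0.579 + 0.033 = 0.093100.
u_2 = 0.093100 × 0.579 + 0.033 = 0.086905.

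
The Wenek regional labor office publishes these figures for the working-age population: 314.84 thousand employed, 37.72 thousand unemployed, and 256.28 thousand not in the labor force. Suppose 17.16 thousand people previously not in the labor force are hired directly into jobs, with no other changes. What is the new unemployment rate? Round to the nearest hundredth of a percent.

New unemployment rate ≈ 10.20%.

Initially, labor force = 314.84 + 37.72 = 352.56 thousand, so u = 37.72/352.56 = 10.70%.
After the change, employed and labor force both rise by 17.16; unemployed unchanged → E = 332.00, U = 37.72, labor force = 369.72 thousand.
New unemployment rate = 37.72 / 369.72 = 10.20%.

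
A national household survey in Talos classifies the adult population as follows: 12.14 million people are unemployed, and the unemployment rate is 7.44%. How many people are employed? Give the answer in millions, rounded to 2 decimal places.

About 151.03 million are employed.

Labor force = U / u = 12.14 / 0.0744 ≈ 163.17 million.
Employed = labor force − unemployed = 163.17 − 12.14 = 151.03 million.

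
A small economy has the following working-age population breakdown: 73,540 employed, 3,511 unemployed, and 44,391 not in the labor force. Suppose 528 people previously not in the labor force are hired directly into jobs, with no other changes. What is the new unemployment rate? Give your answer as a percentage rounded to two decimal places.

New unemployment rate ≈ 4.53%.

Initially, labor force = 73,540 + 3,511 = 77,051, so u = 3,511/77,051 = 4.56%.
After the change, employed and labor force both rise by 528; unemployed unchanged → E = 74,068, U = 3,511, labor force = 77,579.
New unemployment rate = 3,511 / 77,579 = 4.53%.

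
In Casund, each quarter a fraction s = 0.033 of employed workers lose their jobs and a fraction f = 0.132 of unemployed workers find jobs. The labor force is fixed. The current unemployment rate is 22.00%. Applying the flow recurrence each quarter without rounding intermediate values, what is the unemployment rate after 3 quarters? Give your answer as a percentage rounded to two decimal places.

Unemployment rate after three quarters ≈ 21.16%.

With a fixed labor force, u_{t+1} = u_t + s·(1−u_t) − f·u_t = u_t·(1−s−f) + s.
Here 1−s−f = 0.835 and s = 0.033.
u_1 = 0.220000 × 0.835 + 0.033 = 0.216700.
u_2 = 0.216700 × 0.835 + 0.033 = 0.213945.
u_3 = 0.213945 × 0.835 + 0.033 = 0.211644.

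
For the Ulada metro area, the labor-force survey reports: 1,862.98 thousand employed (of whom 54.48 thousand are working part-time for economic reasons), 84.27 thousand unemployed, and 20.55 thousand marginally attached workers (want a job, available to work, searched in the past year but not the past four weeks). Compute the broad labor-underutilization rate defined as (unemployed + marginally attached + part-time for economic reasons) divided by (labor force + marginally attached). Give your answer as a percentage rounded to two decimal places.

Broad underutilization rate ≈ 8.10%.

Labor force = 1,862.98 + 84.27 = 1,947.25 thousand.
Numerator = 84.27 + 20.55 + 54.48 = 159.30 thousand.
Denominator = 1,947.25 + 20.55 = 1,967.80 thousand.
Broad rate = 159.30 / 1,967.80 = 8.10%.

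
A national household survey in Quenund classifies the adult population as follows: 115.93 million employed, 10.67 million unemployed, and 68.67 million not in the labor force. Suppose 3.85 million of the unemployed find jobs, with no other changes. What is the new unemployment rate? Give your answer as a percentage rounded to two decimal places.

New unemployment rate ≈ 5.39%.

Initially, labor force = 115.93 + 10.67 = 126.60 million, so u = 10.67/126.60 = 8.43%.
After the change, unemployed falls and employed rises by 3.85; labor force unchanged → E = 119.78, U = 6.82, labor force = 126.60 million.
New unemployment rate = 6.82 / 126.60 = 5.39%.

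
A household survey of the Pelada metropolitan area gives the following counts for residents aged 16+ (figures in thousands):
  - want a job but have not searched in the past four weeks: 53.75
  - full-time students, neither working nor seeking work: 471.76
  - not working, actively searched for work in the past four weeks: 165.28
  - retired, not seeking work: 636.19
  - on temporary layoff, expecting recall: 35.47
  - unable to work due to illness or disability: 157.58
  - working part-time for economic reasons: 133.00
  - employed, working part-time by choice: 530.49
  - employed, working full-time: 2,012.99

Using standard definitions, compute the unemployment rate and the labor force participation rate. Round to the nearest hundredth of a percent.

Unemployment rate ≈ 6.98%; labor force participation rate ≈ 68.56%.

Employed = 133.00 + 530.49 + 2,012.99 = 2,676.48 thousand (anyone who worked, including part-time for economic reasons, counts as employed).
Unemployed = 165.28 + 35.47 = 200.75 thousand (jobless and actively searching, or on temporary layoff).
Labor force = 2,676.48 + 200.75 = 2,877.23 thousand.
Not in labor force = 53.75 + 471.76 + 636.19 + 157.58 = 1,319.28 thousand (those not working and not actively searching are outside the labor force — including those who want a job but have given up searching).
Civilian working-age population = 2,877.23 + 1,319.28 = 4,196.51 thousand.
Unemployment rate = 200.75 / 2,877.23 = 6.98%.
Labor force participation rate = 2,877.23 / 4,196.51 = 68.56%.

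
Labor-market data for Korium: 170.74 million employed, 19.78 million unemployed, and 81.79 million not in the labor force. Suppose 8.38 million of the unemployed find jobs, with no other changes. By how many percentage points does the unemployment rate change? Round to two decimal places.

Initially, labor force = 170.74 + 19.78 = 190.52 million, so u = 19.78/190.52 = 10.38%.
After the change, unemployed falls and employed rises by 8.38; labor force unchanged → E = 179.12, U = 11.40, labor force = 190.52 million.
New unemployment rate = 11.40 / 190.52 = 5.98%.
Change = 5.98% − 10.38% = −4.40 percentage points.

The unemployment rate changes by −4.40 percentage points.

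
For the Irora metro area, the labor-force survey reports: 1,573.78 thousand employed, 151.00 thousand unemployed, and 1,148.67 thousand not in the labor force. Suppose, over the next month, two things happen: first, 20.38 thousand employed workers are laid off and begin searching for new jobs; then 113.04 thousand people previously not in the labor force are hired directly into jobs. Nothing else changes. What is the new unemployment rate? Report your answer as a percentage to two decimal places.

New unemployment rate ≈ 9.33%.

Initially, labor force = 1,573.78 + 151.00 = 1,724.78 thousand, so u = 151.00/1,724.78 = 8.75%.
After the first change, employed falls and unemployed rises by 20.38; labor force unchanged → E = 1,553.40, U = 171.38, labor force = 1,724.78 thousand.
After the second change, employed and labor force both rise by 113.04; unemployed unchanged → E = 1,666.44, U = 171.38, labor force = 1,837.82 thousand.
New unemployment rate = 171.38 / 1,837.82 = 9.33%.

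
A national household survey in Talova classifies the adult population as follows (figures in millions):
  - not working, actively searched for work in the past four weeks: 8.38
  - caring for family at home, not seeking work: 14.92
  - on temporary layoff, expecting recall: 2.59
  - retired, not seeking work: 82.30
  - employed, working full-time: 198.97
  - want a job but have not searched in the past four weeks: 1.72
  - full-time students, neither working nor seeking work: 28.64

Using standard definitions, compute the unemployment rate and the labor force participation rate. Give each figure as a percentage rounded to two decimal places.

Unemployment rate ≈ 5.23%; labor force participation rate ≈ 62.20%.

Employed = 198.97 million.
Unemployed = 8.38 + 2.59 = 10.97 million (jobless and actively searching, or on temporary layoff).
Labor force = 198.97 + 10.97 = 209.94 million.
Not in labor force = 14.92 + 82.30 + 1.72 + 28.64 = 127.58 million (those not working and not actively searching are outside the labor force — including those who want a job but have given up searching).
Civilian working-age population = 209.94 + 127.58 = 337.52 million.
Unemployment rate = 10.97 / 209.94 = 5.23%.
Labor force participation rate = 209.94 / 337.52 = 62.20%.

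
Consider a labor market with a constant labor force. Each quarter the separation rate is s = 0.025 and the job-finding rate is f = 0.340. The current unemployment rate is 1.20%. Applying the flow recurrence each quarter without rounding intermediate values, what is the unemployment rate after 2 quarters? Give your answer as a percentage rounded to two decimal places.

With a fixed labor force, u_{t+1} = u_t + s·(1−u_t) − f·u_t = u_t·(1−s−f) + s.
Here 1−s−f = 0.635 and s = 0.025.
u_1 = 0.012000 × 0.635 + 0.025 = 0.032620.
u_2 = 0.032620 × 0.635 + 0.025 = 0.045714.

Unemployment rate after two quarters ≈ 4.57%.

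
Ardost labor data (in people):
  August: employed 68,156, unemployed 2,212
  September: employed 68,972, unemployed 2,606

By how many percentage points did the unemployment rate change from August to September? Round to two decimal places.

The unemployment rate changed by +0.50 percentage points.

August: labor force = 68,156 + 2,212 = 70,368; u = 2,212/70,368 = 3.14%.
September: labor force = 68,972 + 2,606 = 71,578; u = 2,606/71,578 = 3.64%.
Change = 3.64% − 3.14% = +0.50 pp.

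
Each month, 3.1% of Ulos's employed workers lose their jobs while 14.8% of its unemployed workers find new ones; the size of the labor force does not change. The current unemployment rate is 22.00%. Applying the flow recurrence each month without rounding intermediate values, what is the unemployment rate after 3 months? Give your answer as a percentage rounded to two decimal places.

With a fixed labor force, u_{t+1} = u_t + s·(1−u_t) − f·u_t = u_t·(1−s−f) + s.
Here 1−s−f = 0.821 and s = 0.031.
u_1 = 0.220000 × 0.821 + 0.031 = 0.211620.
u_2 = 0.211620 × 0.821 + 0.031 = 0.204740.
u_3 = 0.204740 × 0.821 + 0.031 = 0.199092.

Unemployment rate after three months ≈ 19.91%.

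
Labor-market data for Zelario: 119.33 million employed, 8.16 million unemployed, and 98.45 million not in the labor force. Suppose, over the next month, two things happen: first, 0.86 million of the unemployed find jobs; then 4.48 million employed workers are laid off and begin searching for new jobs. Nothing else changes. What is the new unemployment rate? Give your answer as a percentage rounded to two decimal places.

Initially, labor force = 119.33 + 8.16 = 127.49 million, so u = 8.16/127.49 = 6.40%.
After the first change, unemployed falls and employed rises by 0.86; labor force unchanged → E = 120.19, U = 7.30, labor force = 127.49 million.
After the second change, employed falls and unemployed rises by 4.48; labor force unchanged → E = 115.71, U = 11.78, labor force = 127.49 million.
New unemployment rate = 11.78 / 127.49 = 9.24%.

New unemployment rate ≈ 9.24%.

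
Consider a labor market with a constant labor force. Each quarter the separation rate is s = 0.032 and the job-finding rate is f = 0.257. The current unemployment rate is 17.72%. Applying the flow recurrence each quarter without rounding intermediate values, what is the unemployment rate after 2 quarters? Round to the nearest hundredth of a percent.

Unemployment rate after two quarters ≈ 14.43%.

With a fixed labor force, u_{t+1} = u_t + s·(1−u_t) − f·u_t = u_t·(1−s−f) + s.
Here 1−s−f = 0.711 and s = 0.032.
u_1 = 0.177200 × 0.711 + 0.032 = 0.157989.
u_2 = 0.157989 × 0.711 + 0.032 = 0.144330.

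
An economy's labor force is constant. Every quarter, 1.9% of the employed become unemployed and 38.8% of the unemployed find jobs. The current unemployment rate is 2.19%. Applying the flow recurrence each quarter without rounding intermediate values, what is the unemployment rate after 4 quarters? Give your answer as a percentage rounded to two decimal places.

Unemployment rate after four quarters ≈ 4.36%.

With a fixed labor force, u_{t+1} = u_t + s·(1−u_t) − f·u_t = u_t·(1−s−f) + s.
Here 1−s−f = 0.593 and s = 0.019.
u_1 = 0.021900 × 0.593 + 0.019 = 0.031987.
u_2 = 0.031987 × 0.593 + 0.019 = 0.037968.
u_3 = 0.037968 × 0.593 + 0.019 = 0.041515.
u_4 = 0.041515 × 0.593 + 0.019 = 0.043618.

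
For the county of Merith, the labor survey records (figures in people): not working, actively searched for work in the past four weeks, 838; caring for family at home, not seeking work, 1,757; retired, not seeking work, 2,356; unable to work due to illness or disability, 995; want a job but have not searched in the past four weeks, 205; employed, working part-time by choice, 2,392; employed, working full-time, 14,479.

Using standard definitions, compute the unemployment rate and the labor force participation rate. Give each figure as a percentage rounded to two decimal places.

Employed = 2,392 + 14,479 = 16,871.
Unemployed = 838.
Labor force = 16,871 + 838 = 17,709.
Not in labor force = 1,757 + 2,356 + 995 + 205 = 5,313 (those not working and not actively searching are outside the labor force — including those who want a job but have given up searching).
Civilian working-age population = 17,709 + 5,313 = 23,022.
Unemployment rate = 838 / 17,709 = 4.73%.
Labor force participation rate = 17,709 / 23,022 = 76.92%.

Unemployment rate ≈ 4.73%; labor force participation rate ≈ 76.92%.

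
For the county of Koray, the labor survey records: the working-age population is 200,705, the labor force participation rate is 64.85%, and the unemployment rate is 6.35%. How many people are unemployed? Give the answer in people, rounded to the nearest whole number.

Labor force = 0.6485 × 200,705 = 130,157.
Unemployed = 0.0635 × 130,157 ≈ 8,265.

About 8,265 are unemployed.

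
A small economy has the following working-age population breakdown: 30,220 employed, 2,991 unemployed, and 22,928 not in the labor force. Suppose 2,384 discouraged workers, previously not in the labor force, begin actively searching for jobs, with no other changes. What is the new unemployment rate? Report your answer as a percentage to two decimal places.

New unemployment rate ≈ 15.10%.

Initially, labor force = 30,220 + 2,991 = 33,211, so u = 2,991/33,211 = 9.01%.
After the change, unemployed and labor force both rise by 2,384 → E = 30,220, U = 5,375, labor force = 35,595.
New unemployment rate = 5,375 / 35,595 = 15.10%.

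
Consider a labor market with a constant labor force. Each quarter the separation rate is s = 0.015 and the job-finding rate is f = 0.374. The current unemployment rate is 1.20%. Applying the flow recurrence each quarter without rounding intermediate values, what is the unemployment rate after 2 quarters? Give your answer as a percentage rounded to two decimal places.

Unemployment rate after two quarters ≈ 2.86%.

With a fixed labor force, u_{t+1} = u_t + s·(1−u_t) − f·u_t = u_t·(1−s−f) + s.
Here 1−s−f = 0.611 and s = 0.015.
u_1 = 0.012000 × 0.611 + 0.015 = 0.022332.
u_2 = 0.022332 × 0.611 + 0.015 = 0.028645.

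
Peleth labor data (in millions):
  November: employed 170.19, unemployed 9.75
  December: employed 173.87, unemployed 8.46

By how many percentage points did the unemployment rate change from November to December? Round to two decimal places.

November: labor force = 170.19 + 9.75 = 179.94; u = 9.75/179.94 = 5.42%.
December: labor force = 173.87 + 8.46 = 182.33; u = 8.46/182.33 = 4.64%.
Change = 4.64% − 5.42% = −0.78 pp.

The unemployment rate changed by −0.78 percentage points.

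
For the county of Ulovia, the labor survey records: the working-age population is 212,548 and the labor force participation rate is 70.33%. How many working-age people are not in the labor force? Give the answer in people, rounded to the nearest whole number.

Share not in the labor force = 1 − 0.7033 = 0.2967.
Not in labor force = 0.2967 × 212,548 ≈ 63,063.

About 63,063 are not in the labor force.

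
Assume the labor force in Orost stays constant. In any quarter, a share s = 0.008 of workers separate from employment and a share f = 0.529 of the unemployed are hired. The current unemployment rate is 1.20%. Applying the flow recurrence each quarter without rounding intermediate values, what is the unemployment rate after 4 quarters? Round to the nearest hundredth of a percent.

With a fixed labor force, u_{t+1} = u_t + s·(1−u_t) − f·u_t = u_t·(1−s−f) + s.
Here 1−s−f = 0.463 and s = 0.008.
u_1 = 0.012000 × 0.463 + 0.008 = 0.013556.
u_2 = 0.013556 × 0.463 + 0.008 = 0.014276.
u_3 = 0.014276 × 0.463 + 0.008 = 0.014610.
u_4 = 0.014610 × 0.463 + 0.008 = 0.014764.

Unemployment rate after four quarters ≈ 1.48%.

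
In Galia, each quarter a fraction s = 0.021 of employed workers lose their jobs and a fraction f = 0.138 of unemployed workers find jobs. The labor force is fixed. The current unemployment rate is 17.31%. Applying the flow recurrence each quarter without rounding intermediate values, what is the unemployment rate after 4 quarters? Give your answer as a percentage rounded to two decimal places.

Unemployment rate after four quarters ≈ 15.26%.

With a fixed labor force, u_{t+1} = u_t + s·(1−u_t) − f·u_t = u_t·(1−s−f) + s.
Here 1−s−f = 0.841 and s = 0.021.
u_1 = 0.173100 × 0.841 + 0.021 = 0.166577.
u_2 = 0.166577 × 0.841 + 0.021 = 0.161091.
u_3 = 0.161091 × 0.841 + 0.021 = 0.156478.
u_4 = 0.156478 × 0.841 + 0.021 = 0.152598.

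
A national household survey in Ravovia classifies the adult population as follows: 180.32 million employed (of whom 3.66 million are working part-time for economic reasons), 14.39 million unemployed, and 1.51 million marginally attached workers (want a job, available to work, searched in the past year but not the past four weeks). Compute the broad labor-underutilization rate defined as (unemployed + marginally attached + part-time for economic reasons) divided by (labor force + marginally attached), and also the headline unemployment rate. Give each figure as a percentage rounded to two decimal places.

Broad underutilization rate ≈ 9.97%; headline unemployment rate ≈ 7.39%.

Labor force = 180.32 + 14.39 = 194.71 million.
Numerator = 14.39 + 1.51 + 3.66 = 19.56 million.
Denominator = 194.71 + 1.51 = 196.22 million.
Broad rate = 19.56 / 196.22 = 9.97%.
Headline unemployment rate = 14.39 / 194.71 = 7.39%.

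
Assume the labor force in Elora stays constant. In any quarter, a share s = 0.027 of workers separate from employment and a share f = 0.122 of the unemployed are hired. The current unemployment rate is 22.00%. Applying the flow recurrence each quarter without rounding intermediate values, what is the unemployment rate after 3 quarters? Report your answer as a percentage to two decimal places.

Unemployment rate after three quarters ≈ 20.51%.

With a fixed labor force, u_{t+1} = u_t + s·(1−u_t) − f·u_t = u_t·(1−s−f) + s.
Here 1−s−f = 0.851 and s = 0.027.
u_1 = 0.220000 × 0.851 + 0.027 = 0.214220.
u_2 = 0.214220 × 0.851 + 0.027 = 0.209301.
u_3 = 0.209301 × 0.851 + 0.027 = 0.205115.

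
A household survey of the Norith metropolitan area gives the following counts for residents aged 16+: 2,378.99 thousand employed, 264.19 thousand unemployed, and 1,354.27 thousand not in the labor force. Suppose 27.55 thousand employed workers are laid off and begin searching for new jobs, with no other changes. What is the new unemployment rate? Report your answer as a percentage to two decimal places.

New unemployment rate ≈ 11.04%.

Initially, labor force = 2,378.99 + 264.19 = 2,643.18 thousand, so u = 264.19/2,643.18 = 10.00%.
After the change, employed falls and unemployed rises by 27.55; labor force unchanged → E = 2,351.44, U = 291.74, labor force = 2,643.18 thousand.
New unemployment rate = 291.74 / 2,643.18 = 11.04%.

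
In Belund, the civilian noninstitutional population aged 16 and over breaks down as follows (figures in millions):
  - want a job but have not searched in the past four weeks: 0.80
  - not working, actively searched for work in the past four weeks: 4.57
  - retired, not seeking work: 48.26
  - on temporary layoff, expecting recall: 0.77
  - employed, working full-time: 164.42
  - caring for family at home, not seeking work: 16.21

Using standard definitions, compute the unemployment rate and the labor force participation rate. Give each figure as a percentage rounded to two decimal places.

Employed = 164.42 million.
Unemployed = 4.57 + 0.77 = 5.34 million (jobless and actively searching, or on temporary layoff).
Labor force = 164.42 + 5.34 = 169.76 million.
Not in labor force = 0.80 + 48.26 + 16.21 = 65.27 million (those not working and not actively searching are outside the labor force — including those who want a job but have given up searching).
Civilian working-age population = 169.76 + 65.27 = 235.03 million.
Unemployment rate = 5.34 / 169.76 = 3.15%.
Labor force participation rate = 169.76 / 235.03 = 72.23%.

Unemployment rate ≈ 3.15%; labor force participation rate ≈ 72.23%.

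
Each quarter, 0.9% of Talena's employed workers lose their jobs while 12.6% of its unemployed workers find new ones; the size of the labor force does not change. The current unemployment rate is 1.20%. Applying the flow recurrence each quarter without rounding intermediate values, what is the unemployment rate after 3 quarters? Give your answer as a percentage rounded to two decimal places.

With a fixed labor force, u_{t+1} = u_t + s·(1−u_t) − f·u_t = u_t·(1−s−f) + s.
Here 1−s−f = 0.865 and s = 0.009.
u_1 = 0.012000 × 0.865 + 0.009 = 0.019380.
u_2 = 0.019380 × 0.865 + 0.009 = 0.025764.
u_3 = 0.025764 × 0.865 + 0.009 = 0.031286.

Unemployment rate after three quarters ≈ 3.13%.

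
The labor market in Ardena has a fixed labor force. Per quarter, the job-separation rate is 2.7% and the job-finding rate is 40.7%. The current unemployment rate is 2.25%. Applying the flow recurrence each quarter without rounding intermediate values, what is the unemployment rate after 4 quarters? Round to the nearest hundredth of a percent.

Unemployment rate after four quarters ≈ 5.81%.

With a fixed labor force, u_{t+1} = u_t + s·(1−u_t) − f·u_t = u_t·(1−s−f) + s.
Here 1−s−f = 0.566 and s = 0.027.
u_1 = 0.022500 × 0.566 + 0.027 = 0.039735.
u_2 = 0.039735 × 0.566 + 0.027 = 0.049490.
u_3 = 0.049490 × 0.566 + 0.027 = 0.055011.
u_4 = 0.055011 × 0.566 + 0.027 = 0.058136.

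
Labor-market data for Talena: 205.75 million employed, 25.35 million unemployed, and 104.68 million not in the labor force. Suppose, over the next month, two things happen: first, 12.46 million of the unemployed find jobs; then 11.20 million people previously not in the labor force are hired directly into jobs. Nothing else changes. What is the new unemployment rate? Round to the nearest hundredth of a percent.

New unemployment rate ≈ 5.32%.

Initially, labor force = 205.75 + 25.35 = 231.10 million, so u = 25.35/231.10 = 10.97%.
After the first change, unemployed falls and employed rises by 12.46; labor force unchanged → E = 218.21, U = 12.89, labor force = 231.10 million.
After the second change, employed and labor force both rise by 11.20; unemployed unchanged → E = 229.41, U = 12.89, labor force = 242.30 million.
New unemployment rate = 12.89 / 242.30 = 5.32%.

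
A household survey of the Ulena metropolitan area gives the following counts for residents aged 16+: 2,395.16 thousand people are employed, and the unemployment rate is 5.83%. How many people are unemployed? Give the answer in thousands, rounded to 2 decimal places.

About 148.28 thousand are unemployed.

Let U be the number unemployed. The labor force is E + U, and U/(E+U) = 0.0583.
So U = 0.0583 × 2,395.16 / (1 − 0.0583) = 139.6378 / 0.9417 ≈ 148.28 thousand.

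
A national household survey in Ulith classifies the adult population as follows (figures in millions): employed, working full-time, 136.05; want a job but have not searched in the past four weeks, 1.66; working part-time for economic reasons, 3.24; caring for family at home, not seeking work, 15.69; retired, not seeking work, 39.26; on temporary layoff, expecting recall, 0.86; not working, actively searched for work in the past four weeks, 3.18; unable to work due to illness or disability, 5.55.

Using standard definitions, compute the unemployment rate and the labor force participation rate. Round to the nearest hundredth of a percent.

Unemployment rate ≈ 2.82%; labor force participation rate ≈ 69.75%.

Employed = 136.05 + 3.24 = 139.29 million (anyone who worked, including part-time for economic reasons, counts as employed).
Unemployed = 0.86 + 3.18 = 4.04 million (jobless and actively searching, or on temporary layoff).
Labor force = 139.29 + 4.04 = 143.33 million.
Not in labor force = 1.66 + 15.69 + 39.26 + 5.55 = 62.16 million (those not working and not actively searching are outside the labor force — including those who want a job but have given up searching).
Civilian working-age population = 143.33 + 62.16 = 205.49 million.
Unemployment rate = 4.04 / 143.33 = 2.82%.
Labor force participation rate = 143.33 / 205.49 = 69.75%.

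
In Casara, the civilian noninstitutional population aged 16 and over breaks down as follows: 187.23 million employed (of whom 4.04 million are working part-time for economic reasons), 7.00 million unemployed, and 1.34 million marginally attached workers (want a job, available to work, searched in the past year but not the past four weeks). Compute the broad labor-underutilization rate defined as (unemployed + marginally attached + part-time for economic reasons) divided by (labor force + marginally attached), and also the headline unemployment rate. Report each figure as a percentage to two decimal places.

Labor force = 187.23 + 7.00 = 194.23 million.
Numerator = 7.00 + 1.34 + 4.04 = 12.38 million.
Denominator = 194.23 + 1.34 = 195.57 million.
Broad rate = 12.38 / 195.57 = 6.33%.
Headline unemployment rate = 7.00 / 194.23 = 3.60%.

Broad underutilization rate ≈ 6.33%; headline unemployment rate ≈ 3.60%.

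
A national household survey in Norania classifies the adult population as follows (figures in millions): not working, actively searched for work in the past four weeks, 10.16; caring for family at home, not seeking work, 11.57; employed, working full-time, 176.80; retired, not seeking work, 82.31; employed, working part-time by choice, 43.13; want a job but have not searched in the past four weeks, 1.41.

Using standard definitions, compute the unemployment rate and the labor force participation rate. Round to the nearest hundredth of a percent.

Unemployment rate ≈ 4.42%; labor force participation rate ≈ 70.71%.

Employed = 176.80 + 43.13 = 219.93 million.
Unemployed = 10.16 million.
Labor force = 219.93 + 10.16 = 230.09 million.
Not in labor force = 11.57 + 82.31 + 1.41 = 95.29 million (those not working and not actively searching are outside the labor force — including those who want a job but have given up searching).
Civilian working-age population = 230.09 + 95.29 = 325.38 million.
Unemployment rate = 10.16 / 230.09 = 4.42%.
Labor force participation rate = 230.09 / 325.38 = 70.71%.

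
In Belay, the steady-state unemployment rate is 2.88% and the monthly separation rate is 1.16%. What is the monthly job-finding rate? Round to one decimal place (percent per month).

Job-finding rate ≈ 39.1% per month.

From u* = s/(s+f): f = s·(1−u)/u.
f = 1.16 × (1 − 0.0288) / 0.0288 = 1.1266 / 0.0288 ≈ 39.1% per month.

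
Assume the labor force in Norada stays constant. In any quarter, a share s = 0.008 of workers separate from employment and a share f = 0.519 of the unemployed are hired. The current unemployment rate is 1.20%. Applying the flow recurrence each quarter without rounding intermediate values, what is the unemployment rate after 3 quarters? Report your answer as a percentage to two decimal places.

With a fixed labor force, u_{t+1} = u_t + s·(1−u_t) − f·u_t = u_t·(1−s−f) + s.
Here 1−s−f = 0.473 and s = 0.008.
u_1 = 0.012000 × 0.473 + 0.008 = 0.013676.
u_2 = 0.013676 × 0.473 + 0.008 = 0.014469.
u_3 = 0.014469 × 0.473 + 0.008 = 0.014844.

Unemployment rate after three quarters ≈ 1.48%.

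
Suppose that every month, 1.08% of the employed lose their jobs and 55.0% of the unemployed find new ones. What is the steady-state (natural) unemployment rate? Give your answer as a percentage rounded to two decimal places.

Steady-state unemployment rate ≈ 1.93%.

At steady state the flows balance: s·E = f·U, so U/(E+U) = s/(s+f).
u* = 1.08 / (1.08 + 55.0) = 1.08 / 56.08 = 1.93%.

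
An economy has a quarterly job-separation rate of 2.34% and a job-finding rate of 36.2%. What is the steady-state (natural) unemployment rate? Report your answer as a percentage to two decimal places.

At steady state the flows balance: s·E = f·U, so U/(E+U) = s/(s+f).
u* = 2.34 / (2.34 + 36.2) = 2.34 / 38.54 = 6.07%.

Steady-state unemployment rate ≈ 6.07%.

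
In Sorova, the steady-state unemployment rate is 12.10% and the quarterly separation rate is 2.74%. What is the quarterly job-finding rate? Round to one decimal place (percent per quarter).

From u* = s/(s+f): f = s·(1−u)/u.
f = 2.74 × (1 − 0.1210) / 0.1210 = 2.4085 / 0.1210 ≈ 19.9% per quarter.

Job-finding rate ≈ 19.9% per quarter.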